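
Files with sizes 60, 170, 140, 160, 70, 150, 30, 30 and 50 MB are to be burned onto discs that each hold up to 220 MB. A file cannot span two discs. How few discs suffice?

4

Total = 170 + 160 + 150 + 140 + 70 + 60 + 50 + 30 + 30 = 860 MB.
Lower bound: ⌈860/220⌉ = 4 discs.
A packing using 4 discs:
  disc 1: 170 + 50 = 220
  disc 2: 160 + 60 = 220
  disc 3: 150 + 70 = 220
  disc 4: 140 + 30 + 30 = 200
This matches the lower bound, so 4 is optimal.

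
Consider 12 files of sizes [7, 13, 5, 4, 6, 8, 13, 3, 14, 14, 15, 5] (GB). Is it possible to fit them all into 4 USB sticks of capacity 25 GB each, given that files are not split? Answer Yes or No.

Total = 107 GB; ⌈107/25⌉ = 5.
At least 5 USB sticks are required, but only 4 are allowed.

No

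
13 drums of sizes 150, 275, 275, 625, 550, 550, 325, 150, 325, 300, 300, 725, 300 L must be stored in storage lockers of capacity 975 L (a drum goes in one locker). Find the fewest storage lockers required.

6

Total = 725 + 625 + 550 + 550 + 325 + 325 + 300 + 300 + 300 + 275 + 275 + 150 + 150 = 4850 L.
Lower bound: ⌈4850/975⌉ = 5 storage lockers.
A packing using 6 storage lockers:
  locker 1: 725 + 150 = 875
  locker 2: 625 + 325 = 950
  locker 3: 550 + 325 = 875
  locker 4: 550 + 300 = 850
  locker 5: 300 + 300 + 275 = 875
  locker 6: 275 + 150 = 425
No arrangement into 5 storage lockers stays within capacity, so 6 is optimal.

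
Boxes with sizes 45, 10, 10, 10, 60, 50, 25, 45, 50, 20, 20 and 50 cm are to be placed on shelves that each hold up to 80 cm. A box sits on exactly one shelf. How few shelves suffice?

Total = 60 + 50 + 50 + 50 + 45 + 45 + 25 + 20 + 20 + 10 + 10 + 10 = 395 cm.
Lower bound: ⌈395/80⌉ = 5 shelves.
Also, 6 boxes each exceed 40 cm, and no two of those can share a shelf, so at least 6 shelves are needed.
A packing using 6 shelves:
  shelf 1: 60 + 20 = 80
  shelf 2: 50 + 25 = 75
  shelf 3: 50 + 20 + 10 = 80
  shelf 4: 50 + 10 + 10 = 70
  shelf 5: 45 = 45
  shelf 6: 45 = 45
This matches the lower bound, so 6 is optimal.

6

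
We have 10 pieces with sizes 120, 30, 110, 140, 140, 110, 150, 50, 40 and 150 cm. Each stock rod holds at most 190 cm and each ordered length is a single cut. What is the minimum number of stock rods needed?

Total = 150 + 150 + 140 + 140 + 120 + 110 + 110 + 50 + 40 + 30 = 1040 cm.
Lower bound: ⌈1040/190⌉ = 6 stock rods.
Also, 7 pieces each exceed 95 cm, and no two of those can share a stock rod, so at least 7 stock rods are needed.
A packing using 7 stock rods:
  stock rod 1: 150 + 40 = 190
  stock rod 2: 150 + 30 = 180
  stock rod 3: 140 + 50 = 190
  stock rod 4: 140 = 140
  stock rod 5: 120 = 120
  stock rod 6: 110 = 110
  stock rod 7: 110 = 110
This matches the lower bound, so 7 is optimal.

7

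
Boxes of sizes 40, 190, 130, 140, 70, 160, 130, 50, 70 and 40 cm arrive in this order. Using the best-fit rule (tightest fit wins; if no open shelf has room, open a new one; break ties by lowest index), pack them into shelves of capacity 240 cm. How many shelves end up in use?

  40 → shelf 1 (new)  [load 40/240]
  190 → shelf 1  [load 230/240]
  130 → shelf 2 (new)  [load 130/240]
  140 → shelf 3 (new)  [load 140/240]
  70 → shelf 3  [load 210/240]
  160 → shelf 4 (new)  [load 160/240]
  130 → shelf 5 (new)  [load 130/240]
  50 → shelf 4  [load 210/240]
  70 → shelf 2  [load 200/240]
  40 → shelf 2  [load 240/240]
5 shelves opened.

5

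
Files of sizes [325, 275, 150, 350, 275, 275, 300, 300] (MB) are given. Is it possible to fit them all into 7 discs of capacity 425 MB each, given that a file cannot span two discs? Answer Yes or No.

Yes

A valid assignment using 7 discs:
  disc 1: 350 = 350
  disc 2: 325 = 325
  disc 3: 300 = 300
  disc 4: 300 = 300
  disc 5: 275 + 150 = 425
  disc 6: 275 = 275
  disc 7: 275 = 275
Every load is within 425 MB, so 7 discs suffice.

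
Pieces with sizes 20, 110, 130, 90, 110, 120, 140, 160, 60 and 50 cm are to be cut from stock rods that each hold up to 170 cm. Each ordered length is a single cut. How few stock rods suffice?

Total = 160 + 140 + 130 + 120 + 110 + 110 + 90 + 60 + 50 + 20 = 990 cm.
Lower bound: ⌈990/170⌉ = 6 stock rods.
Also, 7 pieces each exceed 85 cm, and no two of those can share a stock rod, so at least 7 stock rods are needed.
A packing using 7 stock rods:
  stock rod 1: 160 = 160
  stock rod 2: 140 + 20 = 160
  stock rod 3: 130 = 130
  stock rod 4: 120 + 50 = 170
  stock rod 5: 110 + 60 = 170
  stock rod 6: 110 = 110
  stock rod 7: 90 = 90
This matches the lower bound, so 7 is optimal.

7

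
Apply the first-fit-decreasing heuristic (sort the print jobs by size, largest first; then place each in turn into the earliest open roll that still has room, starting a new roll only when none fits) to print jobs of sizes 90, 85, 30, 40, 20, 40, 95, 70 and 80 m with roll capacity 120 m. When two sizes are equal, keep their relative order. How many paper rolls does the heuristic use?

Sorted descending: 95, 90, 85, 80, 70, 40, 40, 30, 20.
  95 → roll 1 (new)  [load 95/120]
  90 → roll 2 (new)  [load 90/120]
  85 → roll 3 (new)  [load 85/120]
  80 → roll 4 (new)  [load 80/120]
  70 → roll 5 (new)  [load 70/120]
  40 → roll 4  [load 120/120]
  40 → roll 5  [load 110/120]
  30 → roll 2  [load 120/120]
  20 → roll 1  [load 115/120]
5 paper rolls opened.

5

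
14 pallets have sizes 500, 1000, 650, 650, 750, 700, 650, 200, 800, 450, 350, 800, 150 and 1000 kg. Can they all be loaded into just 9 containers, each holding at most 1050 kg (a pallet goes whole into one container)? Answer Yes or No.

No

Total = 8650 kg; ⌈8650/1050⌉ = 9.
The bound of 9 does not rule out 9, but exhaustive search shows no assignment into 9 containers of capacity 1050 kg exists — the minimum is 10.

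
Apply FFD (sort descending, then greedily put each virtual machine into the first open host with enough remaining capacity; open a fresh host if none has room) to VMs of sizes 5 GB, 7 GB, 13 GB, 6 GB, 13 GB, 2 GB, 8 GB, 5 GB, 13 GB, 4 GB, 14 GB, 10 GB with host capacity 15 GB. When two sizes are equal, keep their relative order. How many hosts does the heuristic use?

Sorted descending: 14, 13, 13, 13, 10, 8, 7, 6, 5, 5, 4, 2.
  14 → host 1 (new)  [load 14/15]
  13 → host 2 (new)  [load 13/15]
  13 → host 3 (new)  [load 13/15]
  13 → host 4 (new)  [load 13/15]
  10 → host 5 (new)  [load 10/15]
  8 → host 6 (new)  [load 8/15]
  7 → host 6  [load 15/15]
  6 → host 7 (new)  [load 6/15]
  5 → host 5  [load 15/15]
  5 → host 7  [load 11/15]
  4 → host 7  [load 15/15]
  2 → host 2  [load 15/15]
7 hosts opened.

7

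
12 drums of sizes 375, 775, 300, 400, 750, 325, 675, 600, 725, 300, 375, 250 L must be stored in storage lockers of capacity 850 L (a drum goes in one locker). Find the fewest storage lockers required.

8

Total = 775 + 750 + 725 + 675 + 600 + 400 + 375 + 375 + 325 + 300 + 300 + 250 = 5850 L.
Lower bound: ⌈5850/850⌉ = 7 storage lockers.
A packing using 8 storage lockers:
  locker 1: 775 = 775
  locker 2: 750 = 750
  locker 3: 725 = 725
  locker 4: 675 = 675
  locker 5: 600 + 250 = 850
  locker 6: 400 + 375 = 775
  locker 7: 375 + 325 = 700
  locker 8: 300 + 300 = 600
No arrangement into 7 storage lockers stays within capacity, so 8 is optimal.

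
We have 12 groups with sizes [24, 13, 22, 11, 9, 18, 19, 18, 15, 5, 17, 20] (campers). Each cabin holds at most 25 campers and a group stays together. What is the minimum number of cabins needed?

9

Total = 24 + 22 + 20 + 19 + 18 + 18 + 17 + 15 + 13 + 11 + 9 + 5 = 191 campers.
Lower bound: ⌈191/25⌉ = 8 cabins.
Also, 9 groups each exceed 25/2 campers, and no two of those can share a cabin, so at least 9 cabins are needed.
A packing using 9 cabins:
  cabin 1: 24 = 24
  cabin 2: 22 = 22
  cabin 3: 20 + 5 = 25
  cabin 4: 19 = 19
  cabin 5: 18 = 18
  cabin 6: 18 = 18
  cabin 7: 17 = 17
  cabin 8: 15 + 9 = 24
  cabin 9: 13 + 11 = 24
This matches the lower bound, so 9 is optimal.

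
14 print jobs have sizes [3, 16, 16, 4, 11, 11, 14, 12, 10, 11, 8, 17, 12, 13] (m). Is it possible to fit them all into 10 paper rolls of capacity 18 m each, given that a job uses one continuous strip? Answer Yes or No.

Total = 158 m; ⌈158/18⌉ = 9.
11 print jobs each exceed half the capacity and cannot share a roll, forcing at least 11 paper rolls.
At least 11 paper rolls are required, but only 10 are allowed.

No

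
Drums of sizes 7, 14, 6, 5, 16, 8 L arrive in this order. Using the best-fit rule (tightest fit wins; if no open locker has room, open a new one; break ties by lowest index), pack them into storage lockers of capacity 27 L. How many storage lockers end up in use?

3

  7 → locker 1 (new)  [load 7/27]
  14 → locker 1  [load 21/27]
  6 → locker 1  [load 27/27]
  5 → locker 2 (new)  [load 5/27]
  16 → locker 2  [load 21/27]
  8 → locker 3 (new)  [load 8/27]
3 storage lockers opened.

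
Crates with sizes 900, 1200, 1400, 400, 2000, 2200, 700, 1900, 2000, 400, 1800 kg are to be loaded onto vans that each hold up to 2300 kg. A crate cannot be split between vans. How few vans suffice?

7

Total = 2200 + 2000 + 2000 + 1900 + 1800 + 1400 + 1200 + 900 + 700 + 400 + 400 = 14900 kg.
Lower bound: ⌈14900/2300⌉ = 7 vans.
A packing using 7 vans:
  van 1: 2200 = 2200
  van 2: 2000 = 2000
  van 3: 2000 = 2000
  van 4: 1900 + 400 = 2300
  van 5: 1800 + 400 = 2200
  van 6: 1400 + 900 = 2300
  van 7: 1200 + 700 = 1900
This matches the lower bound, so 7 is optimal.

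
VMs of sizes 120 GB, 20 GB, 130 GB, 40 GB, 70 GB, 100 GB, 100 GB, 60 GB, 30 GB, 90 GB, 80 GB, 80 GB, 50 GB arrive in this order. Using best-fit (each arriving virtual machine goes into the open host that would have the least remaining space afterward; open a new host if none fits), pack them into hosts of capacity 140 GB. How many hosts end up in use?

  120 → host 1 (new)  [load 120/140]
  20 → host 1  [load 140/140]
  130 → host 2 (new)  [load 130/140]
  40 → host 3 (new)  [load 40/140]
  70 → host 3  [load 110/140]
  100 → host 4 (new)  [load 100/140]
  100 → host 5 (new)  [load 100/140]
  60 → host 6 (new)  [load 60/140]
  30 → host 3  [load 140/140]
  90 → host 7 (new)  [load 90/140]
  80 → host 6  [load 140/140]
  80 → host 8 (new)  [load 80/140]
  50 → host 7  [load 140/140]
8 hosts opened.

8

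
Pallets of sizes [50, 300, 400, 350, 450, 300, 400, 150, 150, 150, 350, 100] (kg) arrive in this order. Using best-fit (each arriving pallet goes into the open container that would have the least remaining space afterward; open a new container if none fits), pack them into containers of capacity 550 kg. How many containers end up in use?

7

  50 → container 1 (new)  [load 50/550]
  300 → container 1  [load 350/550]
  400 → container 2 (new)  [load 400/550]
  350 → container 3 (new)  [load 350/550]
  450 → container 4 (new)  [load 450/550]
  300 → container 5 (new)  [load 300/550]
  400 → container 6 (new)  [load 400/550]
  150 → container 2  [load 550/550]
  150 → container 6  [load 550/550]
  150 → container 1  [load 500/550]
  350 → container 7 (new)  [load 350/550]
  100 → container 4  [load 550/550]
7 containers opened.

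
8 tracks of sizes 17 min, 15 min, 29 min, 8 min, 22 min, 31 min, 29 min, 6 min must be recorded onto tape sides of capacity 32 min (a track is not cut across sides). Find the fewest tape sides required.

Total = 31 + 29 + 29 + 22 + 17 + 15 + 8 + 6 = 157 min.
Lower bound: ⌈157/32⌉ = 5 tape sides.
A packing using 6 tape sides:
  side 1: 31 = 31
  side 2: 29 = 29
  side 3: 29 = 29
  side 4: 22 + 8 = 30
  side 5: 17 + 15 = 32
  side 6: 6 = 6
No arrangement into 5 tape sides stays within capacity, so 6 is optimal.

6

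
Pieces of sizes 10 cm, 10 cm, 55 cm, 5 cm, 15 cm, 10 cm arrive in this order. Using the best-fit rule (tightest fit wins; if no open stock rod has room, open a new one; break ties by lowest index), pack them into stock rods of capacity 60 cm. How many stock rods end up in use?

2

  10 → stock rod 1 (new)  [load 10/60]
  10 → stock rod 1  [load 20/60]
  55 → stock rod 2 (new)  [load 55/60]
  5 → stock rod 2  [load 60/60]
  15 → stock rod 1  [load 35/60]
  10 → stock rod 1  [load 45/60]
2 stock rods opened.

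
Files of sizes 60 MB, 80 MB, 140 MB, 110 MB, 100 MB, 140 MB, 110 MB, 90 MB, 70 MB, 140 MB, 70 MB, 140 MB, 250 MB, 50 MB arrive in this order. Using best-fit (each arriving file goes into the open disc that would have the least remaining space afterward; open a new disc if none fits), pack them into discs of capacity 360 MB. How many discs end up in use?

  60 → disc 1 (new)  [load 60/360]
  80 → disc 1  [load 140/360]
  140 → disc 1  [load 280/360]
  110 → disc 2 (new)  [load 110/360]
  100 → disc 2  [load 210/360]
  140 → disc 2  [load 350/360]
  110 → disc 3 (new)  [load 110/360]
  90 → disc 3  [load 200/360]
  70 → disc 1  [load 350/360]
  140 → disc 3  [load 340/360]
  70 → disc 4 (new)  [load 70/360]
  140 → disc 4  [load 210/360]
  250 → disc 5 (new)  [load 250/360]
  50 → disc 5  [load 300/360]
5 discs opened.

5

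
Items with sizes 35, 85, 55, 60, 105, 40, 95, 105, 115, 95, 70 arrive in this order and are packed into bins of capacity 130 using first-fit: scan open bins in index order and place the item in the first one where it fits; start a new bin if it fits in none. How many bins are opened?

  35 → bin 1 (new)  [load 35/130]
  85 → bin 1  [load 120/130]
  55 → bin 2 (new)  [load 55/130]
  60 → bin 2  [load 115/130]
  105 → bin 3 (new)  [load 105/130]
  40 → bin 4 (new)  [load 40/130]
  95 → bin 5 (new)  [load 95/130]
  105 → bin 6 (new)  [load 105/130]
  115 → bin 7 (new)  [load 115/130]
  95 → bin 8 (new)  [load 95/130]
  70 → bin 4  [load 110/130]
8 bins opened.

8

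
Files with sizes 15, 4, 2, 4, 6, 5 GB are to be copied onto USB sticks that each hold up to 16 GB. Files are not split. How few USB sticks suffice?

3

Total = 15 + 6 + 5 + 4 + 4 + 2 = 36 GB.
Lower bound: ⌈36/16⌉ = 3 USB sticks.
A packing using 3 USB sticks:
  USB stick 1: 15 = 15
  USB stick 2: 6 + 5 + 4 = 15
  USB stick 3: 4 + 2 = 6
This matches the lower bound, so 3 is optimal.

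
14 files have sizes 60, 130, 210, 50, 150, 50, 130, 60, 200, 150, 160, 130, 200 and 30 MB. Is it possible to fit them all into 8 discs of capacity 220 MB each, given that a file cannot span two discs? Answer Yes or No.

Total = 1710 MB; ⌈1710/220⌉ = 8.
9 files each exceed half the capacity and cannot share a disc, forcing at least 9 discs.
At least 9 discs are required, but only 8 are allowed.

No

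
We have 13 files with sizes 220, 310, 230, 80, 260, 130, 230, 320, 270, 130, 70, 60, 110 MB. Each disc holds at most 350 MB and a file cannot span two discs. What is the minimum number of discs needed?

8

Total = 320 + 310 + 270 + 260 + 230 + 230 + 220 + 130 + 130 + 110 + 80 + 70 + 60 = 2420 MB.
Lower bound: ⌈2420/350⌉ = 7 discs.
A packing using 8 discs:
  disc 1: 320 = 320
  disc 2: 310 = 310
  disc 3: 270 + 80 = 350
  disc 4: 260 + 70 = 330
  disc 5: 230 + 110 = 340
  disc 6: 230 + 60 = 290
  disc 7: 220 + 130 = 350
  disc 8: 130 = 130
No arrangement into 7 discs stays within capacity, so 8 is optimal.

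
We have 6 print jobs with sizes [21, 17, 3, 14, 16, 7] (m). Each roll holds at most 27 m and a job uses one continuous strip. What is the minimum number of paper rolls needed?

4

Total = 21 + 17 + 16 + 14 + 7 + 3 = 78 m.
Lower bound: ⌈78/27⌉ = 3 paper rolls.
Also, 4 print jobs each exceed 27/2 m, and no two of those can share a roll, so at least 4 paper rolls are needed.
A packing using 4 paper rolls:
  roll 1: 21 + 3 = 24
  roll 2: 17 + 7 = 24
  roll 3: 16 = 16
  roll 4: 14 = 14
This matches the lower bound, so 4 is optimal.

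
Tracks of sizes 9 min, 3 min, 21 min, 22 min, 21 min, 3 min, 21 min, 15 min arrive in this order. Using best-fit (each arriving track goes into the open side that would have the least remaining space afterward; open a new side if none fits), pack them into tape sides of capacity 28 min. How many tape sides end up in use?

5

  9 → side 1 (new)  [load 9/28]
  3 → side 1  [load 12/28]
  21 → side 2 (new)  [load 21/28]
  22 → side 3 (new)  [load 22/28]
  21 → side 4 (new)  [load 21/28]
  3 → side 3  [load 25/28]
  21 → side 5 (new)  [load 21/28]
  15 → side 1  [load 27/28]
5 tape sides opened.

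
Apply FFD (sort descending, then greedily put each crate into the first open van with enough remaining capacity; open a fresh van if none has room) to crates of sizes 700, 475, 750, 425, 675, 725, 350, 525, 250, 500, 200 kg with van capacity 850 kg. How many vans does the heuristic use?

8

Sorted descending: 750, 725, 700, 675, 525, 500, 475, 425, 350, 250, 200.
  750 → van 1 (new)  [load 750/850]
  725 → van 2 (new)  [load 725/850]
  700 → van 3 (new)  [load 700/850]
  675 → van 4 (new)  [load 675/850]
  525 → van 5 (new)  [load 525/850]
  500 → van 6 (new)  [load 500/850]
  475 → van 7 (new)  [load 475/850]
  425 → van 8 (new)  [load 425/850]
  350 → van 6  [load 850/850]
  250 → van 5  [load 775/850]
  200 → van 7  [load 675/850]
8 vans opened.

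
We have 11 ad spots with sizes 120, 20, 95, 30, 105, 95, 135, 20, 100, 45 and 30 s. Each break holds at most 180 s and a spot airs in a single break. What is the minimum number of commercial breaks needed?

6

Total = 135 + 120 + 105 + 100 + 95 + 95 + 45 + 30 + 30 + 20 + 20 = 795 s.
Lower bound: ⌈795/180⌉ = 5 commercial breaks.
Also, 6 ad spots each exceed 90 s, and no two of those can share a break, so at least 6 commercial breaks are needed.
A packing using 6 commercial breaks:
  break 1: 135 + 45 = 180
  break 2: 120 + 30 + 30 = 180
  break 3: 105 + 20 + 20 = 145
  break 4: 100 = 100
  break 5: 95 = 95
  break 6: 95 = 95
This matches the lower bound, so 6 is optimal.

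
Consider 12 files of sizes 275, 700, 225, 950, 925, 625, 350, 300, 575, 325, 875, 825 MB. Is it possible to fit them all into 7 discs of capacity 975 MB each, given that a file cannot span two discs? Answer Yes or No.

Total = 6950 MB; ⌈6950/975⌉ = 8.
At least 8 discs are required, but only 7 are allowed.

No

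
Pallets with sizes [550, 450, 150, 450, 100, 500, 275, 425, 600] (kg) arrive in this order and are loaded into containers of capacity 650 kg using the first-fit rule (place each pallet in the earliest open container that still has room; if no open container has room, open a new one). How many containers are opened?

7

  550 → container 1 (new)  [load 550/650]
  450 → container 2 (new)  [load 450/650]
  150 → container 2  [load 600/650]
  450 → container 3 (new)  [load 450/650]
  100 → container 1  [load 650/650]
  500 → container 4 (new)  [load 500/650]
  275 → container 5 (new)  [load 275/650]
  425 → container 6 (new)  [load 425/650]
  600 → container 7 (new)  [load 600/650]
7 containers opened.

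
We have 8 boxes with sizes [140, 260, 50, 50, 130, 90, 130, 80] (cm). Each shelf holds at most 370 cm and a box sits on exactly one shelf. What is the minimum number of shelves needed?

3

Total = 260 + 140 + 130 + 130 + 90 + 80 + 50 + 50 = 930 cm.
Lower bound: ⌈930/370⌉ = 3 shelves.
A packing using 3 shelves:
  shelf 1: 260 + 90 = 350
  shelf 2: 140 + 130 + 80 = 350
  shelf 3: 130 + 50 + 50 = 230
This matches the lower bound, so 3 is optimal.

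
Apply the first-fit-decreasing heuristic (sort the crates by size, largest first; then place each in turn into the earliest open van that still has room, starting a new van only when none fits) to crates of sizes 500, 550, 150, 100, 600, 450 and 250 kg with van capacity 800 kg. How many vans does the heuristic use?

Sorted descending: 600, 550, 500, 450, 250, 150, 100.
  600 → van 1 (new)  [load 600/800]
  550 → van 2 (new)  [load 550/800]
  500 → van 3 (new)  [load 500/800]
  450 → van 4 (new)  [load 450/800]
  250 → van 2  [load 800/800]
  150 → van 1  [load 750/800]
  100 → van 3  [load 600/800]
4 vans opened.

4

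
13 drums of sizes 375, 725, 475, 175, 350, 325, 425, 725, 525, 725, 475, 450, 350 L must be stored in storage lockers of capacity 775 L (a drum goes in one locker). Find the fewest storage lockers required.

9

Total = 725 + 725 + 725 + 525 + 475 + 475 + 450 + 425 + 375 + 350 + 350 + 325 + 175 = 6100 L.
Lower bound: ⌈6100/775⌉ = 8 storage lockers.
A packing using 9 storage lockers:
  locker 1: 725 = 725
  locker 2: 725 = 725
  locker 3: 725 = 725
  locker 4: 525 + 175 = 700
  locker 5: 475 = 475
  locker 6: 475 = 475
  locker 7: 450 + 325 = 775
  locker 8: 425 + 350 = 775
  locker 9: 375 + 350 = 725
No arrangement into 8 storage lockers stays within capacity, so 9 is optimal.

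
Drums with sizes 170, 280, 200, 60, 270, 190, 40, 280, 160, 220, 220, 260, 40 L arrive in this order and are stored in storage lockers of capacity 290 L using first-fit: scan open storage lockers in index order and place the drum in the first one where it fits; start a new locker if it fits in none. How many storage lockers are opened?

  170 → locker 1 (new)  [load 170/290]
  280 → locker 2 (new)  [load 280/290]
  200 → locker 3 (new)  [load 200/290]
  60 → locker 1  [load 230/290]
  270 → locker 4 (new)  [load 270/290]
  190 → locker 5 (new)  [load 190/290]
  40 → locker 1  [load 270/290]
  280 → locker 6 (new)  [load 280/290]
  160 → locker 7 (new)  [load 160/290]
  220 → locker 8 (new)  [load 220/290]
  220 → locker 9 (new)  [load 220/290]
  260 → locker 10 (new)  [load 260/290]
  40 → locker 3  [load 240/290]
10 storage lockers opened.

10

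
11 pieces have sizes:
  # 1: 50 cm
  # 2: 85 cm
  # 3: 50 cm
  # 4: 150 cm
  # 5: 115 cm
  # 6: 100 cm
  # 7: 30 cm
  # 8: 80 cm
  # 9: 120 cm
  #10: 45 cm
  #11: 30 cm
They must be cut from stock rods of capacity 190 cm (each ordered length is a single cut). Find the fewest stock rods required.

5

Total = 150 + 120 + 115 + 100 + 85 + 80 + 50 + 50 + 45 + 30 + 30 = 855 cm.
Lower bound: ⌈855/190⌉ = 5 stock rods.
A packing using 5 stock rods:
  stock rod 1: 150 + 30 = 180
  stock rod 2: 120 + 50 = 170
  stock rod 3: 115 + 50 = 165
  stock rod 4: 100 + 85 = 185
  stock rod 5: 80 + 45 + 30 = 155
This matches the lower bound, so 5 is optimal.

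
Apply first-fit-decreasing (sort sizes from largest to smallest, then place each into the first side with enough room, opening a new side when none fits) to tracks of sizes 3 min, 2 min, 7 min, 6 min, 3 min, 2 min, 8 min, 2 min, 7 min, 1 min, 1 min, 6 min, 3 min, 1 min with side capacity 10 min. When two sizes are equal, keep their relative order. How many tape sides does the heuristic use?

Sorted descending: 8, 7, 7, 6, 6, 3, 3, 3, 2, 2, 2, 1, 1, 1.
  8 → side 1 (new)  [load 8/10]
  7 → side 2 (new)  [load 7/10]
  7 → side 3 (new)  [load 7/10]
  6 → side 4 (new)  [load 6/10]
  6 → side 5 (new)  [load 6/10]
  3 → side 2  [load 10/10]
  3 → side 3  [load 10/10]
  3 → side 4  [load 9/10]
  2 → side 1  [load 10/10]
  2 → side 5  [load 8/10]
  2 → side 5  [load 10/10]
  1 → side 4  [load 10/10]
  1 → side 6 (new)  [load 1/10]
  1 → side 6  [load 2/10]
6 tape sides opened.

6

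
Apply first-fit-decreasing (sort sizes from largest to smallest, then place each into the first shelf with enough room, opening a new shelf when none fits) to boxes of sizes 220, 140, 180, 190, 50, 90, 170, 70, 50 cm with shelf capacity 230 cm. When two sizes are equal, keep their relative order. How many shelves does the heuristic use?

6

Sorted descending: 220, 190, 180, 170, 140, 90, 70, 50, 50.
  220 → shelf 1 (new)  [load 220/230]
  190 → shelf 2 (new)  [load 190/230]
  180 → shelf 3 (new)  [load 180/230]
  170 → shelf 4 (new)  [load 170/230]
  140 → shelf 5 (new)  [load 140/230]
  90 → shelf 5  [load 230/230]
  70 → shelf 6 (new)  [load 70/230]
  50 → shelf 3  [load 230/230]
  50 → shelf 4  [load 220/230]
6 shelves opened.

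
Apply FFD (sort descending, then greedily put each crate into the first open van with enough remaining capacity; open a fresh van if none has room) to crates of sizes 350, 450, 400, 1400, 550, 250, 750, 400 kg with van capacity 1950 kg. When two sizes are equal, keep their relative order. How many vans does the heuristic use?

3

Sorted descending: 1400, 750, 550, 450, 400, 400, 350, 250.
  1400 → van 1 (new)  [load 1400/1950]
  750 → van 2 (new)  [load 750/1950]
  550 → van 1  [load 1950/1950]
  450 → van 2  [load 1200/1950]
  400 → van 2  [load 1600/1950]
  400 → van 3 (new)  [load 400/1950]
  350 → van 2  [load 1950/1950]
  250 → van 3  [load 650/1950]
3 vans opened.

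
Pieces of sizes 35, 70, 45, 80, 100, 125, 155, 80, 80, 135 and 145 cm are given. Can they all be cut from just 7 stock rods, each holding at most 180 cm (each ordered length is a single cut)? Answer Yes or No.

Yes

A valid assignment using 7 stock rods:
  stock rod 1: 155 = 155
  stock rod 2: 145 + 35 = 180
  stock rod 3: 135 + 45 = 180
  stock rod 4: 125 = 125
  stock rod 5: 100 + 80 = 180
  stock rod 6: 80 + 80 = 160
  stock rod 7: 70 = 70
Every load is within 180 cm, so 7 stock rods suffice.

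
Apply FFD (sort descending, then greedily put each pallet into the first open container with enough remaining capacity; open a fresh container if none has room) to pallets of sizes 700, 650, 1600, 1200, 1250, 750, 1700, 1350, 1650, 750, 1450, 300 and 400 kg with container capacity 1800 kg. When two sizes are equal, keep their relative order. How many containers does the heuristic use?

9

Sorted descending: 1700, 1650, 1600, 1450, 1350, 1250, 1200, 750, 750, 700, 650, 400, 300.
  1700 → container 1 (new)  [load 1700/1800]
  1650 → container 2 (new)  [load 1650/1800]
  1600 → container 3 (new)  [load 1600/1800]
  1450 → container 4 (new)  [load 1450/1800]
  1350 → container 5 (new)  [load 1350/1800]
  1250 → container 6 (new)  [load 1250/1800]
  1200 → container 7 (new)  [load 1200/1800]
  750 → container 8 (new)  [load 750/1800]
  750 → container 8  [load 1500/1800]
  700 → container 9 (new)  [load 700/1800]
  650 → container 9  [load 1350/1800]
  400 → container 5  [load 1750/1800]
  300 → container 4  [load 1750/1800]
9 containers opened.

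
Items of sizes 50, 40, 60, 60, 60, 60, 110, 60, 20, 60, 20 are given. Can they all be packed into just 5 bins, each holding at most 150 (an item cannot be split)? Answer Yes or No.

A valid assignment using 5 bins:
  bin 1: 110 + 40 = 150
  bin 2: 60 + 60 + 20 = 140
  bin 3: 60 + 60 + 20 = 140
  bin 4: 60 + 60 = 120
  bin 5: 50 = 50
Every load is within 150, so 5 bins suffice.

Yes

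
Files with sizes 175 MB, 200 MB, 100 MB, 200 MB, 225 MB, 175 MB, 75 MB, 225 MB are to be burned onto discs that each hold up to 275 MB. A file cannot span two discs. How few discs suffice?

Total = 225 + 225 + 200 + 200 + 175 + 175 + 100 + 75 = 1375 MB.
Lower bound: ⌈1375/275⌉ = 5 discs.
Also, 6 files each exceed 275/2 MB, and no two of those can share a disc, so at least 6 discs are needed.
A packing using 6 discs:
  disc 1: 225 = 225
  disc 2: 225 = 225
  disc 3: 200 + 75 = 275
  disc 4: 200 = 200
  disc 5: 175 + 100 = 275
  disc 6: 175 = 175
This matches the lower bound, so 6 is optimal.

6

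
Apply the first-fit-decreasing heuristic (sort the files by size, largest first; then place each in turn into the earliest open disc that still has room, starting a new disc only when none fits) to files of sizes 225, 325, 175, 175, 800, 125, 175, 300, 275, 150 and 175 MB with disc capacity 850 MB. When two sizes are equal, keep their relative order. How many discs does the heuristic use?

Sorted descending: 800, 325, 300, 275, 225, 175, 175, 175, 175, 150, 125.
  800 → disc 1 (new)  [load 800/850]
  325 → disc 2 (new)  [load 325/850]
  300 → disc 2  [load 625/850]
  275 → disc 3 (new)  [load 275/850]
  225 → disc 2  [load 850/850]
  175 → disc 3  [load 450/850]
  175 → disc 3  [load 625/850]
  175 → disc 3  [load 800/850]
  175 → disc 4 (new)  [load 175/850]
  150 → disc 4  [load 325/850]
  125 → disc 4  [load 450/850]
4 discs opened.

4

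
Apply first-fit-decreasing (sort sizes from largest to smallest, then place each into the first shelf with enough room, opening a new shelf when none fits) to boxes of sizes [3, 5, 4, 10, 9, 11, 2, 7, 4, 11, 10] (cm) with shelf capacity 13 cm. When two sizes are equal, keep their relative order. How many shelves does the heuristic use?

7

Sorted descending: 11, 11, 10, 10, 9, 7, 5, 4, 4, 3, 2.
  11 → shelf 1 (new)  [load 11/13]
  11 → shelf 2 (new)  [load 11/13]
  10 → shelf 3 (new)  [load 10/13]
  10 → shelf 4 (new)  [load 10/13]
  9 → shelf 5 (new)  [load 9/13]
  7 → shelf 6 (new)  [load 7/13]
  5 → shelf 6  [load 12/13]
  4 → shelf 5  [load 13/13]
  4 → shelf 7 (new)  [load 4/13]
  3 → shelf 3  [load 13/13]
  2 → shelf 1  [load 13/13]
7 shelves opened.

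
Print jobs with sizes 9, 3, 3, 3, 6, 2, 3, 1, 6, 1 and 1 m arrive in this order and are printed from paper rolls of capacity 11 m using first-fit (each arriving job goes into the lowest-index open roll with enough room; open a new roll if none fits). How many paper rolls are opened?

  9 → roll 1 (new)  [load 9/11]
  3 → roll 2 (new)  [load 3/11]
  3 → roll 2  [load 6/11]
  3 → roll 2  [load 9/11]
  6 → roll 3 (new)  [load 6/11]
  2 → roll 1  [load 11/11]
  3 → roll 3  [load 9/11]
  1 → roll 2  [load 10/11]
  6 → roll 4 (new)  [load 6/11]
  1 → roll 2  [load 11/11]
  1 → roll 3  [load 10/11]
4 paper rolls opened.

4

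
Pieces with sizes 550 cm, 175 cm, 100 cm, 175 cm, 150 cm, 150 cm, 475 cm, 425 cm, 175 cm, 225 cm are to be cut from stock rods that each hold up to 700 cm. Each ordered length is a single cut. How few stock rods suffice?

Total = 550 + 475 + 425 + 225 + 175 + 175 + 175 + 150 + 150 + 100 = 2600 cm.
Lower bound: ⌈2600/700⌉ = 4 stock rods.
A packing using 4 stock rods:
  stock rod 1: 550 + 150 = 700
  stock rod 2: 475 + 225 = 700
  stock rod 3: 425 + 175 + 100 = 700
  stock rod 4: 175 + 175 + 150 = 500
This matches the lower bound, so 4 is optimal.

4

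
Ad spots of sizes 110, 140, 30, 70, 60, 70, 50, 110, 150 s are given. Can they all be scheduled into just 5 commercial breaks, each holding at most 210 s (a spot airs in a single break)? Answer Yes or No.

A valid assignment using 4 commercial breaks:
  break 1: 150 + 60 = 210
  break 2: 140 + 70 = 210
  break 3: 110 + 70 + 30 = 210
  break 4: 110 + 50 = 160
That uses only 4 ≤ 5, so 5 commercial breaks are enough.

Yes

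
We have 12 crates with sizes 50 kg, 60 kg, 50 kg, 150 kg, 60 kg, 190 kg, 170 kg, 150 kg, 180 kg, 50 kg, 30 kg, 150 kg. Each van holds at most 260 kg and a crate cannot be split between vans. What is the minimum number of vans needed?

Total = 190 + 180 + 170 + 150 + 150 + 150 + 60 + 60 + 50 + 50 + 50 + 30 = 1290 kg.
Lower bound: ⌈1290/260⌉ = 5 vans.
Also, 6 crates each exceed 130 kg, and no two of those can share a van, so at least 6 vans are needed.
A packing using 6 vans:
  van 1: 190 + 60 = 250
  van 2: 180 + 60 = 240
  van 3: 170 + 50 + 30 = 250
  van 4: 150 + 50 + 50 = 250
  van 5: 150 = 150
  van 6: 150 = 150
This matches the lower bound, so 6 is optimal.

6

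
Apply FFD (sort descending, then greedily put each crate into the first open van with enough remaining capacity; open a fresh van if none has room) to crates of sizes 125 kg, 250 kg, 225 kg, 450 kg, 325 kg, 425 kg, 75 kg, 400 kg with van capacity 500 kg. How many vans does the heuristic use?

5

Sorted descending: 450, 425, 400, 325, 250, 225, 125, 75.
  450 → van 1 (new)  [load 450/500]
  425 → van 2 (new)  [load 425/500]
  400 → van 3 (new)  [load 400/500]
  325 → van 4 (new)  [load 325/500]
  250 → van 5 (new)  [load 250/500]
  225 → van 5  [load 475/500]
  125 → van 4  [load 450/500]
  75 → van 2  [load 500/500]
5 vans opened.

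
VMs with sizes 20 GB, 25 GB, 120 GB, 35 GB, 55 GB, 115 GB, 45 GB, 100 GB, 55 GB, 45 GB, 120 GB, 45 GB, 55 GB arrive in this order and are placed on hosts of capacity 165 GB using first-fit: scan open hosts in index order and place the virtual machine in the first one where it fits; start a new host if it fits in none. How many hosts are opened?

6

  20 → host 1 (new)  [load 20/165]
  25 → host 1  [load 45/165]
  120 → host 1  [load 165/165]
  35 → host 2 (new)  [load 35/165]
  55 → host 2  [load 90/165]
  115 → host 3 (new)  [load 115/165]
  45 → host 2  [load 135/165]
  100 → host 4 (new)  [load 100/165]
  55 → host 4  [load 155/165]
  45 → host 3  [load 160/165]
  120 → host 5 (new)  [load 120/165]
  45 → host 5  [load 165/165]
  55 → host 6 (new)  [load 55/165]
6 hosts opened.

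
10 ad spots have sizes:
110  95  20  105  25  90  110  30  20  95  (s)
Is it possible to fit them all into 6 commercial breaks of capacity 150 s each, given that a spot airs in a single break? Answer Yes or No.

A valid assignment using 6 commercial breaks:
  break 1: 110 + 30 = 140
  break 2: 110 + 25 = 135
  break 3: 105 + 20 + 20 = 145
  break 4: 95 = 95
  break 5: 95 = 95
  break 6: 90 = 90
Every load is within 150 s, so 6 commercial breaks suffice.

Yes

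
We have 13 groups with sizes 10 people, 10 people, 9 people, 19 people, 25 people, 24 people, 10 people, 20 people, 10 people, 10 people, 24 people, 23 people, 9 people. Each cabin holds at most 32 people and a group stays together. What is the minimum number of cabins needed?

8

Total = 25 + 24 + 24 + 23 + 20 + 19 + 10 + 10 + 10 + 10 + 10 + 9 + 9 = 203 people.
Lower bound: ⌈203/32⌉ = 7 cabins.
A packing using 8 cabins:
  cabin 1: 25 = 25
  cabin 2: 24 = 24
  cabin 3: 24 = 24
  cabin 4: 23 + 9 = 32
  cabin 5: 20 + 10 = 30
  cabin 6: 19 + 10 = 29
  cabin 7: 10 + 10 + 10 = 30
  cabin 8: 9 = 9
No arrangement into 7 cabins stays within capacity, so 8 is optimal.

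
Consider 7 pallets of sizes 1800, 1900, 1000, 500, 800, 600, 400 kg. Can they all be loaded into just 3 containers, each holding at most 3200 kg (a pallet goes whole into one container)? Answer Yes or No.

Yes

A valid assignment using 3 containers:
  container 1: 1900 + 1000 = 2900
  container 2: 1800 + 800 + 600 = 3200
  container 3: 500 + 400 = 900
Every load is within 3200 kg, so 3 containers suffice.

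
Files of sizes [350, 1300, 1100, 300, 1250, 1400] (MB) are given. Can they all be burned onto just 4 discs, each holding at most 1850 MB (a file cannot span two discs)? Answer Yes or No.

Yes

A valid assignment using 4 discs:
  disc 1: 1400 + 350 = 1750
  disc 2: 1300 + 300 = 1600
  disc 3: 1250 = 1250
  disc 4: 1100 = 1100
Every load is within 1850 MB, so 4 discs suffice.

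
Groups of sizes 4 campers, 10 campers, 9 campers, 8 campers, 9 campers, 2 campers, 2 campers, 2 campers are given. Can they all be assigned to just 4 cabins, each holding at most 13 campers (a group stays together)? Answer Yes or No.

A valid assignment using 4 cabins:
  cabin 1: 10 + 2 = 12
  cabin 2: 9 + 4 = 13
  cabin 3: 9 + 2 + 2 = 13
  cabin 4: 8 = 8
Every load is within 13 campers, so 4 cabins suffice.

Yes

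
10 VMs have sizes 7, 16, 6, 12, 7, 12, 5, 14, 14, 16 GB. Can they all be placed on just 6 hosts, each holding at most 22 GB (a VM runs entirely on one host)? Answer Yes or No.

Yes

A valid assignment using 6 hosts:
  host 1: 16 + 6 = 22
  host 2: 16 + 5 = 21
  host 3: 14 + 7 = 21
  host 4: 14 + 7 = 21
  host 5: 12 = 12
  host 6: 12 = 12
Every load is within 22 GB, so 6 hosts suffice.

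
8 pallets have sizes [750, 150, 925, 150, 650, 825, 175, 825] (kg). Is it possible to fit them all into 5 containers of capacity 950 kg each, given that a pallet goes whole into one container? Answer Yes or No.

A valid assignment using 5 containers:
  container 1: 925 = 925
  container 2: 825 = 825
  container 3: 825 = 825
  container 4: 750 + 175 = 925
  container 5: 650 + 150 + 150 = 950
Every load is within 950 kg, so 5 containers suffice.

Yes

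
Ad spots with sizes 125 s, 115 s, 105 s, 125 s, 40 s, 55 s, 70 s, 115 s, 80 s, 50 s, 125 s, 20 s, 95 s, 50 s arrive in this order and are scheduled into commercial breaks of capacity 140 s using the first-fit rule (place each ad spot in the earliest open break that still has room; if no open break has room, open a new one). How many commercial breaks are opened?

  125 → break 1 (new)  [load 125/140]
  115 → break 2 (new)  [load 115/140]
  105 → break 3 (new)  [load 105/140]
  125 → break 4 (new)  [load 125/140]
  40 → break 5 (new)  [load 40/140]
  55 → break 5  [load 95/140]
  70 → break 6 (new)  [load 70/140]
  115 → break 7 (new)  [load 115/140]
  80 → break 8 (new)  [load 80/140]
  50 → break 6  [load 120/140]
  125 → break 9 (new)  [load 125/140]
  20 → break 2  [load 135/140]
  95 → break 10 (new)  [load 95/140]
  50 → break 8  [load 130/140]
10 commercial breaks opened.

10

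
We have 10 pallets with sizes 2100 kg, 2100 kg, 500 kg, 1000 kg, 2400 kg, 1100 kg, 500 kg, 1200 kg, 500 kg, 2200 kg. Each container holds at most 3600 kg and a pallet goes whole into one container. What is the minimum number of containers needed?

4

Total = 2400 + 2200 + 2100 + 2100 + 1200 + 1100 + 1000 + 500 + 500 + 500 = 13600 kg.
Lower bound: ⌈13600/3600⌉ = 4 containers.
A packing using 4 containers:
  container 1: 2400 + 1200 = 3600
  container 2: 2200 + 1100 = 3300
  container 3: 2100 + 1000 + 500 = 3600
  container 4: 2100 + 500 + 500 = 3100
This matches the lower bound, so 4 is optimal.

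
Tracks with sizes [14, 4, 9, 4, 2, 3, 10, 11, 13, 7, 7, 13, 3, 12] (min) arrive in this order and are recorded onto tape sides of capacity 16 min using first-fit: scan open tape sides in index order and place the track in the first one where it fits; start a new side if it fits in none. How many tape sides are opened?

8

  14 → side 1 (new)  [load 14/16]
  4 → side 2 (new)  [load 4/16]
  9 → side 2  [load 13/16]
  4 → side 3 (new)  [load 4/16]
  2 → side 1  [load 16/16]
  3 → side 2  [load 16/16]
  10 → side 3  [load 14/16]
  11 → side 4 (new)  [load 11/16]
  13 → side 5 (new)  [load 13/16]
  7 → side 6 (new)  [load 7/16]
  7 → side 6  [load 14/16]
  13 → side 7 (new)  [load 13/16]
  3 → side 4  [load 14/16]
  12 → side 8 (new)  [load 12/16]
8 tape sides opened.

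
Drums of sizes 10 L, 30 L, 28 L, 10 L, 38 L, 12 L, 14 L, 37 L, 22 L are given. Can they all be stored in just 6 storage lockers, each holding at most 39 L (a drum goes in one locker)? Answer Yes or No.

Yes

A valid assignment using 6 storage lockers:
  locker 1: 38 = 38
  locker 2: 37 = 37
  locker 3: 30 = 30
  locker 4: 28 + 10 = 38
  locker 5: 22 + 14 = 36
  locker 6: 12 + 10 = 22
Every load is within 39 L, so 6 storage lockers suffice.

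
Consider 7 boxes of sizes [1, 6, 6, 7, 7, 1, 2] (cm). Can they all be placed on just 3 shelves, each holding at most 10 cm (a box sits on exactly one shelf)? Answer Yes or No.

No

Total = 30 cm; ⌈30/10⌉ = 3.
4 boxes each exceed half the capacity and cannot share a shelf, forcing at least 4 shelves.
At least 4 shelves are required, but only 3 are allowed.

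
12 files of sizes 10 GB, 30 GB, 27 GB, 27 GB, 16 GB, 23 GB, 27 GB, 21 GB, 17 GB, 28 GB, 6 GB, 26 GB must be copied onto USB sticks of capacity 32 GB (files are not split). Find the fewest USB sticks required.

Total = 30 + 28 + 27 + 27 + 27 + 26 + 23 + 21 + 17 + 16 + 10 + 6 = 258 GB.
Lower bound: ⌈258/32⌉ = 9 USB sticks.
A packing using 10 USB sticks:
  USB stick 1: 30 = 30
  USB stick 2: 28 = 28
  USB stick 3: 27 = 27
  USB stick 4: 27 = 27
  USB stick 5: 27 = 27
  USB stick 6: 26 + 6 = 32
  USB stick 7: 23 = 23
  USB stick 8: 21 + 10 = 31
  USB stick 9: 17 = 17
  USB stick 10: 16 = 16
No arrangement into 9 USB sticks stays within capacity, so 10 is optimal.

10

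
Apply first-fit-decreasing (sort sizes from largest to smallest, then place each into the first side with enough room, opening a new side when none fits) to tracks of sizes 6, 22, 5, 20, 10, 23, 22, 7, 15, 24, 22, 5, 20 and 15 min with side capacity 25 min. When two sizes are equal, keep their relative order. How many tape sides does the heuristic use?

10

Sorted descending: 24, 23, 22, 22, 22, 20, 20, 15, 15, 10, 7, 6, 5, 5.
  24 → side 1 (new)  [load 24/25]
  23 → side 2 (new)  [load 23/25]
  22 → side 3 (new)  [load 22/25]
  22 → side 4 (new)  [load 22/25]
  22 → side 5 (new)  [load 22/25]
  20 → side 6 (new)  [load 20/25]
  20 → side 7 (new)  [load 20/25]
  15 → side 8 (new)  [load 15/25]
  15 → side 9 (new)  [load 15/25]
  10 → side 8  [load 25/25]
  7 → side 9  [load 22/25]
  6 → side 10 (new)  [load 6/25]
  5 → side 6  [load 25/25]
  5 → side 7  [load 25/25]
10 tape sides opened.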